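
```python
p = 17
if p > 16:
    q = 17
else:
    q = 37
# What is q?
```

Trace:
`p = 17` → p = 17
`if p > 16: ...` → p > 16 is True → q = 17
So q = 17

Answer: 17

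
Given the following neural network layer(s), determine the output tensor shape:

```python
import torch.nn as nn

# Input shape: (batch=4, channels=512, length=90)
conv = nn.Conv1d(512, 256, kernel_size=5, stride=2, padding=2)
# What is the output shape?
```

Input: (4, 512, 90) -> Output: (4, 256, 45)

Answer: (4, 256, 45)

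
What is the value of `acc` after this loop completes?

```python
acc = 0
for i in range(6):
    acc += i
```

Sum of 0 to 5 = 15
`acc` takes the values: 0 → 1 → 3 → 6 → 10 → 15

Answer: 15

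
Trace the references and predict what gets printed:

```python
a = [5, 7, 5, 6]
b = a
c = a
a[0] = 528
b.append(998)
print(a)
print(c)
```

Key concept: multiple aliases.
Step by step:
`a = [5, 7, 5, 6]` → a = [5, 7, 5, 6]
`b = a` → b = [5, 7, 5, 6] (same object as a)
`c = a` → c = [5, 7, 5, 6] (same object as a, b)
`a[0] = 528` → a = [528, 7, 5, 6] (same object as b, c); b = [528, 7, 5, 6] (same object as a, c); c = [528, 7, 5, 6] (same object as a, b)
`b.append(998)` → a = [528, 7, 5, 6, 998] (same object as b, c); b = [528, 7, 5, 6, 998] (same object as a, c); c = [528, 7, 5, 6, 998] (same object as a, b)
`print(a)` → prints [528, 7, 5, 6, 998]
`print(c)` → prints [528, 7, 5, 6, 998]

Answer:
[528, 7, 5, 6, 998]
[528, 7, 5, 6, 998]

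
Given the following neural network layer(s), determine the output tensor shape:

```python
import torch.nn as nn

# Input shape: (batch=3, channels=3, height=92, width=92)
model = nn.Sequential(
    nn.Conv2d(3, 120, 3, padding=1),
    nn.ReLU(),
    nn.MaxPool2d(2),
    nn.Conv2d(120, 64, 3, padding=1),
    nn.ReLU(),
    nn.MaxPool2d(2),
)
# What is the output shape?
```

Input: (3, 3, 92, 92) -> after first Conv2d: (3, 120, 92, 92) -> after first MaxPool2d: (3, 120, 46, 46) -> after second Conv2d: (3, 64, 46, 46) -> Output: (3, 64, 23, 23)

Answer: (3, 64, 23, 23)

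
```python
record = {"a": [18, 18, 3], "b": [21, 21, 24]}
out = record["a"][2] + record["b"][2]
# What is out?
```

Trace:
`record = {"a": [18, 18, 3], "b": [21, 21, 24]}` → record = {'a': [18, 18, 3], 'b': [21, 21, 24]}
`out = record["a"][2] + record["b"][2]` → out = 27
So out = 27

Answer: 27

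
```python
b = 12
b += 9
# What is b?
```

Trace:
`b = 12` → b = 12
`b += 9` → b = 21
So b = 21

Answer: 21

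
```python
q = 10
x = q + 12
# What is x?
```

Trace:
`q = 10` → q = 10
`x = q + 12` → x = 22
So x = 22

Answer: 22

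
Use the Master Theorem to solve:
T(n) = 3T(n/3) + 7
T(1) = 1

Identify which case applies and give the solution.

a=3, b=3, f(n)=7. log_3(3) = 1. Since c=0 < 1, Case 1 applies: T(n) = Θ(n^log_b(a)) = O(n).

Answer: O(n) - Case 1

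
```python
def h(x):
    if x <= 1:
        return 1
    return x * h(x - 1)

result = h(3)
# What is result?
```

h(3) = 3 * 2 * 1 = 6

Answer: 6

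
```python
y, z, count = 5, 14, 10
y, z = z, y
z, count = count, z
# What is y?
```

Trace:
`y, z, count = 5, 14, 10` → y = 5; z = 14; count = 10
`y, z = z, y` → y = 14; z = 5
`z, count = count, z` → z = 10; count = 5
So y = 14

Answer: 14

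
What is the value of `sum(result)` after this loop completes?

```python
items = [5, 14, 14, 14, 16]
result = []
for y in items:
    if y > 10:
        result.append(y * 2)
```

Sum of doubled values > 10
`result` takes the values: [] → [28] → [28, 28] → [28, 28, 28] → [28, 28, 28, 32]
So `sum(result)` = 116

Answer: 116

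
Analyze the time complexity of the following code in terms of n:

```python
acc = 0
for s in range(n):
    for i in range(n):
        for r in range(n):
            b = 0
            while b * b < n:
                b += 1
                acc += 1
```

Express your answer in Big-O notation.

Each loop level contributes: n × n × n × √n. Multiplying the contributions gives O(n^3√n).

Answer: O(n^3√n)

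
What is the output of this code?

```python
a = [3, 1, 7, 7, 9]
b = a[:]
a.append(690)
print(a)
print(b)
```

Key concept: slice [:] creates copy.
Step by step:
`a = [3, 1, 7, 7, 9]` → a = [3, 1, 7, 7, 9]
`b = a[:]` → b = [3, 1, 7, 7, 9]
`a.append(690)` → a = [3, 1, 7, 7, 9, 690]
`print(a)` → prints [3, 1, 7, 7, 9, 690]
`print(b)` → prints [3, 1, 7, 7, 9]

Answer:
[3, 1, 7, 7, 9, 690]
[3, 1, 7, 7, 9]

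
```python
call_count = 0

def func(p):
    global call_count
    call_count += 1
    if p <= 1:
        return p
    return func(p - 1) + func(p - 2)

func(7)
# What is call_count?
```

Calls(p) = 1 + Calls(p-1) + Calls(p-2); Calls(0)=Calls(1)=1. For p=7 this gives 41.

Answer: 41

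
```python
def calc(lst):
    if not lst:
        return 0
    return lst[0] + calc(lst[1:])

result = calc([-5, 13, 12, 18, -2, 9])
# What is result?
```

(-5) + 13 + 12 + 18 + (-2) + 9 + 0 = 45

Answer: 45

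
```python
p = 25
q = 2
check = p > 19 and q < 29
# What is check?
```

Trace:
`p = 25` → p = 25
`q = 2` → q = 2
`check = p > 19 and q < 29` → check = True
So check = True

Answer: True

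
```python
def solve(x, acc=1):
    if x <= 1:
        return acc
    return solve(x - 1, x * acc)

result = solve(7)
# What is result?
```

Accumulator trace (n, acc): (7, 1) -> (6, 7) -> (5, 42) -> (4, 210) -> (3, 840) -> (2, 2520) -> (1, 5040) -> return 5040

Answer: 5040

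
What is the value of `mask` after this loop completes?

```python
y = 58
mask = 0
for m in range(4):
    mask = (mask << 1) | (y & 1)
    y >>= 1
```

Reverse lowest 4 bits of 58
`mask` takes the values: 0 → 1 → 2 → 5

Answer: 5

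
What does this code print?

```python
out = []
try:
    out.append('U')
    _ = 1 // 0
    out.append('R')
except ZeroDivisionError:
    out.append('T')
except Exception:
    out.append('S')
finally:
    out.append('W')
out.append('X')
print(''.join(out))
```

Execution trace: 'U' (try body) → 'T' (except ZeroDivisionError) → 'W' (finally) → 'X' (after the try/except). Output: UTWX

Answer: UTWX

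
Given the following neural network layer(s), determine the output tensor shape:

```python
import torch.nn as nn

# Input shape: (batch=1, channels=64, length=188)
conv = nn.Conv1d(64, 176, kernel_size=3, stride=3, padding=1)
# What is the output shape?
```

Input: (1, 64, 188) -> Output: (1, 176, 63)

Answer: (1, 176, 63)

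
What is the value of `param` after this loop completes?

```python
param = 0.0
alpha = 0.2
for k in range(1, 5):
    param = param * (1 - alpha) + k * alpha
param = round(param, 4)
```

Moving average with lr=0.2
`param` takes the values: 0.0 → 0.2 → 0.56 → 1.048 → 1.6384

Answer: 1.6384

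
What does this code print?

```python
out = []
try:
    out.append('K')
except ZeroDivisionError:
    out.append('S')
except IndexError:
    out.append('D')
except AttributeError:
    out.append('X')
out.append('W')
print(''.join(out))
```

Execution trace: 'K' (try body, no exception) → 'W' (after the try/except). Output: KW

Answer: KW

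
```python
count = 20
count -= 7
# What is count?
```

Trace:
`count = 20` → count = 20
`count -= 7` → count = 13
So count = 13

Answer: 13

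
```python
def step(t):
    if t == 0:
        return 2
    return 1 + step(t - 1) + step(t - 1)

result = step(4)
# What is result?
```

step(t) = 1 + 2·step(t-1), step(0)=2. Closed form: (2+1)·2^4 - 1 = 47.

Answer: 47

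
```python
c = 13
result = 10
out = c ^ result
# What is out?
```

Trace:
`c = 13` → c = 13
`result = 10` → result = 10
`out = c ^ result` → out = 7
So out = 7

Answer: 7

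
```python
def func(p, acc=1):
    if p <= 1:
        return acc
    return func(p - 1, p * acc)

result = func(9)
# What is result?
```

Accumulator trace (n, acc): (9, 1) -> (8, 9) -> (7, 72) -> (6, 504) -> (5, 3024) -> (4, 15120) -> (3, 60480) -> (2, 181440) -> (1, 362880) -> return 362880

Answer: 362880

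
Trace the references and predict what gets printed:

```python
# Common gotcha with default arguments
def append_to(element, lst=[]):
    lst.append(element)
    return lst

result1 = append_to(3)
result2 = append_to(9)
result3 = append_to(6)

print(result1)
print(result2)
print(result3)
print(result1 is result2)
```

Key concept: mutable default argument gotcha.
Step by step:
`result1 = append_to(3)` → result1 = [3]
`result2 = append_to(9)` → result1 = [3, 9] (same object as result2); result2 = [3, 9] (same object as result1)
`result3 = append_to(6)` → result1 = [3, 9, 6] (same object as result2, result3); result2 = [3, 9, 6] (same object as result1, result3); result3 = [3, 9, 6] (same object as result1, result2)
`print(result1)` → prints [3, 9, 6]
`print(result2)` → prints [3, 9, 6]
`print(result3)` → prints [3, 9, 6]
`print(result1 is result2)` → prints True

Answer:
[3, 9, 6]
[3, 9, 6]
[3, 9, 6]
True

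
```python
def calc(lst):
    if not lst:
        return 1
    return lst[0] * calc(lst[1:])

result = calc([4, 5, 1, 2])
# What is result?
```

Product over [4, 5, 1, 2] = 4 * 5 * 1 * 2 = 40

Answer: 40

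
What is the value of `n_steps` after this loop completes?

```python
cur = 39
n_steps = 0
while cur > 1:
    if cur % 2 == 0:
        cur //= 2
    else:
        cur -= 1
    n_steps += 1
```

Steps to reduce 39 to 1
`n_steps` takes the values: 0 → 1 → 2 → 3 → 4 → 5 → 6 → 7 → 8

Answer: 8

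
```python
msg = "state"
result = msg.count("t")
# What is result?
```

Trace:
`msg = "state"` → msg = 'state'
`result = msg.count("t")` → result = 2
So result = 2

Answer: 2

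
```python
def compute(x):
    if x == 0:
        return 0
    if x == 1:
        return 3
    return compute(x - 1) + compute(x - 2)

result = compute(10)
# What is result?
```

Build up from base cases: compute(0)=0, compute(1)=3, compute(2)=3, compute(3)=6, compute(4)=9, compute(5)=15, compute(6)=24, ..., compute(10)=165

Answer: 165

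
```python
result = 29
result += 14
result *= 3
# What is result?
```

Trace:
`result = 29` → result = 29
`result += 14` → result = 43
`result *= 3` → result = 129
So result = 129

Answer: 129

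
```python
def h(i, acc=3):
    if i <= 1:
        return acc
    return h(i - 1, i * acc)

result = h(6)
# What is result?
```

Accumulator trace (n, acc): (6, 3) -> (5, 18) -> (4, 90) -> (3, 360) -> (2, 1080) -> (1, 2160) -> return 2160

Answer: 2160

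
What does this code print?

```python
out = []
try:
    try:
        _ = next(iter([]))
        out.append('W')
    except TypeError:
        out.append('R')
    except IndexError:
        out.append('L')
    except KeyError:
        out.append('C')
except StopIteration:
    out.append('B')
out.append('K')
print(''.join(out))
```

Execution trace: 'B' (outer except StopIteration) → 'K' (after the try/except). Output: BK

Answer: BK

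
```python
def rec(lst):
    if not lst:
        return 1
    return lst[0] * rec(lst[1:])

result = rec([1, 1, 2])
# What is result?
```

Product over [1, 1, 2] = 1 * 1 * 2 = 2

Answer: 2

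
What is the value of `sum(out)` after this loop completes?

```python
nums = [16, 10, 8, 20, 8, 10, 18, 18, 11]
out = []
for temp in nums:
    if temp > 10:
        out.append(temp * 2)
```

Sum of doubled values > 10
`out` takes the values: [] → [32] → [32, 40] → [32, 40, 36] → [32, 40, 36, 36] → [32, 40, 36, 36, 22]
So `sum(out)` = 166

Answer: 166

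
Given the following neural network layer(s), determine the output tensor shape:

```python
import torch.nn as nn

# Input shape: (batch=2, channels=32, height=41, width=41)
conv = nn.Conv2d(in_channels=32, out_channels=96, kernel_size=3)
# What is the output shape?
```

Input: (2, 32, 41, 41) -> Output: (2, 96, 39, 39)

Answer: (2, 96, 39, 39)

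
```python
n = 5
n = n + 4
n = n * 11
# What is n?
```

Trace:
`n = 5` → n = 5
`n = n + 4` → n = 9
`n = n * 11` → n = 99
So n = 99

Answer: 99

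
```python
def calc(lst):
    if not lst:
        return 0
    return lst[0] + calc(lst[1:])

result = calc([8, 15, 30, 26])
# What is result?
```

8 + 15 + 30 + 26 + 0 = 79

Answer: 79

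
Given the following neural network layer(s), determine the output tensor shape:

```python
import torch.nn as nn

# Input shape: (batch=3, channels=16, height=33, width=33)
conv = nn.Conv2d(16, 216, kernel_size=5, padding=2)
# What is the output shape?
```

Input: (3, 16, 33, 33) -> Output: (3, 216, 33, 33)

Answer: (3, 216, 33, 33)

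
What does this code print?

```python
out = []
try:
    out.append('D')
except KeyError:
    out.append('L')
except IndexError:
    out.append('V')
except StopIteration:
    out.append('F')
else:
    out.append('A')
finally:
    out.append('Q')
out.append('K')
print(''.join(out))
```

Execution trace: 'D' (try body, no exception) → 'A' (else) → 'Q' (finally) → 'K' (after the try/except). Output: DAQK

Answer: DAQK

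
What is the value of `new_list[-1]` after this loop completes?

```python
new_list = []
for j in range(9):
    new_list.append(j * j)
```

Last element of squares 0 to 8
`new_list` takes the values: [] → [0] → [0, 1] → [0, 1, 4] → [0, 1, 4, 9] → [0, 1, 4, 9, 16] → [0, 1, 4, 9, 16, 25] → [0, 1, 4, 9, 16, 25, 36] → [0, 1, 4, 9, 16, 25, 36, 49] → [0, 1, 4, 9, 16, 25, 36, 49, 64]
So `new_list[-1]` = 64

Answer: 64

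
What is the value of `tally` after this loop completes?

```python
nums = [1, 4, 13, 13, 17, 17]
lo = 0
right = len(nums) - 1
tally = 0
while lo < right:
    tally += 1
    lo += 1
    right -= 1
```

Iterations until pointers meet (list length 6)
`tally` takes the values: 0 → 1 → 2 → 3

Answer: 3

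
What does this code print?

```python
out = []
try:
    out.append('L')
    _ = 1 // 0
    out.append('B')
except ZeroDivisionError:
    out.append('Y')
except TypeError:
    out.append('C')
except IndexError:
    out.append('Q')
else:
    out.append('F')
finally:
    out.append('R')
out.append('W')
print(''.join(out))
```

Execution trace: 'L' (try body) → 'Y' (except ZeroDivisionError) → 'R' (finally) → 'W' (after the try/except). Output: LYRW

Answer: LYRW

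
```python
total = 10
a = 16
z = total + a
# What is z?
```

Trace:
`total = 10` → total = 10
`a = 16` → a = 16
`z = total + a` → z = 26
So z = 26

Answer: 26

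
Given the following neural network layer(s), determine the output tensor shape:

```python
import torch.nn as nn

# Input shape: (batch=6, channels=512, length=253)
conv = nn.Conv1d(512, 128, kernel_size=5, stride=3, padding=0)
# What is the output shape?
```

Input: (6, 512, 253) -> Output: (6, 128, 83)

Answer: (6, 128, 83)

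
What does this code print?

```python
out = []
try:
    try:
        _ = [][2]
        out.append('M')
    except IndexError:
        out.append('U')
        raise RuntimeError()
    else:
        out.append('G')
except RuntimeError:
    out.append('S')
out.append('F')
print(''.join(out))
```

Execution trace: 'U' (inner except IndexError) → 'S' (outer except RuntimeError) → 'F' (after the try/except). Output: USF

Answer: USF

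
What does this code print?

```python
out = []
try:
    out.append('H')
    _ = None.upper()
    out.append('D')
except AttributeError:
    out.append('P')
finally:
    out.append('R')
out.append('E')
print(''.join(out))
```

Execution trace: 'H' (try body) → 'P' (except AttributeError) → 'R' (finally) → 'E' (after the try/except). Output: HPRE

Answer: HPRE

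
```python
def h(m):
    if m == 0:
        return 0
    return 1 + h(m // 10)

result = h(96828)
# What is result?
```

Count of digits of 96828: 5

Answer: 5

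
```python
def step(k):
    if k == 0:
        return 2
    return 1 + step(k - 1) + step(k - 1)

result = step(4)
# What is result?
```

step(k) = 1 + 2·step(k-1), step(0)=2. Closed form: (2+1)·2^4 - 1 = 47.

Answer: 47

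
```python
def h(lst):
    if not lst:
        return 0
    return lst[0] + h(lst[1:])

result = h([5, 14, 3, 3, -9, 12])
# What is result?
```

5 + 14 + 3 + 3 + (-9) + 12 + 0 = 28

Answer: 28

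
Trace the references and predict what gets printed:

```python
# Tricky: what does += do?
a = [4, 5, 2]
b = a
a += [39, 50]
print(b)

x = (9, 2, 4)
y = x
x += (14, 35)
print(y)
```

Key concept: += behavior differs for mutable vs immutable.
Step by step:
`a = [4, 5, 2]` → a = [4, 5, 2]
`b = a` → b = [4, 5, 2] (same object as a)
`a += [39, 50]` → a = [4, 5, 2, 39, 50] (same object as b); b = [4, 5, 2, 39, 50] (same object as a)
`print(b)` → prints [4, 5, 2, 39, 50]
`x = (9, 2, 4)` → x = (9, 2, 4)
`y = x` → y = (9, 2, 4)
`x += (14, 35)` → x = (9, 2, 4, 14, 35)
`print(y)` → prints (9, 2, 4)

Answer:
[4, 5, 2, 39, 50]
(9, 2, 4)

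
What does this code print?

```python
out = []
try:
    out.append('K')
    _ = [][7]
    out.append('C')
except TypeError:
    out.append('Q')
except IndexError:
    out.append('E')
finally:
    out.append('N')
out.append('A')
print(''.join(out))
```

Execution trace: 'K' (try body) → 'E' (except IndexError) → 'N' (finally) → 'A' (after the try/except). Output: KENA

Answer: KENA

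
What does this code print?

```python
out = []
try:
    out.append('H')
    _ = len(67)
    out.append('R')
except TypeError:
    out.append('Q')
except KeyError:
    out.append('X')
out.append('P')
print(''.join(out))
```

Execution trace: 'H' (try body) → 'Q' (except TypeError) → 'P' (after the try/except). Output: HQP

Answer: HQP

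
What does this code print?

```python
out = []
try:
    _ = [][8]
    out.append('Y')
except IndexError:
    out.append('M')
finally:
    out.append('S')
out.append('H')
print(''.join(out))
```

Execution trace: 'M' (except IndexError) → 'S' (finally) → 'H' (after the try/except). Output: MSH

Answer: MSH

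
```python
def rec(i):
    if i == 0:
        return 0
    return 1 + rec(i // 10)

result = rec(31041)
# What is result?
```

Count of digits of 31041: 5

Answer: 5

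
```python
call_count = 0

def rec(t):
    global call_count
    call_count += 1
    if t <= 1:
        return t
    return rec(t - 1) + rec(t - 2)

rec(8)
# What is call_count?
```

Calls(t) = 1 + Calls(t-1) + Calls(t-2); Calls(0)=Calls(1)=1. For t=8 this gives 67.

Answer: 67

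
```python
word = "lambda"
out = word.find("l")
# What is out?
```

Trace:
`word = "lambda"` → word = 'lambda'
`out = word.find("l")` → out = 0
So out = 0

Answer: 0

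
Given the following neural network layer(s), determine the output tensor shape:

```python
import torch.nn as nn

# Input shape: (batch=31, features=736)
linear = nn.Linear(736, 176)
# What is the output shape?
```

Input: (31, 736) -> Output: (31, 176)

Answer: (31, 176)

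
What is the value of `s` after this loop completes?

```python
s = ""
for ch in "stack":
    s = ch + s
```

Reverse 'stack'
`s` takes the values: "" → "s" → "ts" → "ats" → "cats" → "kcats"

Answer: "kcats"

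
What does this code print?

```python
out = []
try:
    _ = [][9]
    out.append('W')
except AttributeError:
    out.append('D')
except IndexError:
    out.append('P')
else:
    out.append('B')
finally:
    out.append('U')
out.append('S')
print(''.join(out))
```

Execution trace: 'P' (except IndexError) → 'U' (finally) → 'S' (after the try/except). Output: PUS

Answer: PUS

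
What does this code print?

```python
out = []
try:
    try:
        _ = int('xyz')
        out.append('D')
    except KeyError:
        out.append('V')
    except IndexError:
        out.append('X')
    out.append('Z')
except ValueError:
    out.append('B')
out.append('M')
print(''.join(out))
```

Execution trace: 'B' (except ValueError) → 'M' (after the try/except). Output: BM

Answer: BM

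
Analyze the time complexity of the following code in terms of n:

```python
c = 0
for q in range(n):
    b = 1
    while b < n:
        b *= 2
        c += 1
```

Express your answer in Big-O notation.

Each loop level contributes: n × log n. Multiplying the contributions gives O(n log n).

Answer: O(n log n)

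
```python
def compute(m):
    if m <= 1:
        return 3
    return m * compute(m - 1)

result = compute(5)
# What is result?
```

compute(5) = 5 * 4 * 3 * 2 * 3 = 360

Answer: 360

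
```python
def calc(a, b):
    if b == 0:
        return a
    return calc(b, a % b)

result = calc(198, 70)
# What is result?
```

calc(198, 70) -> calc(70, 58) -> calc(58, 12) -> calc(12, 10) -> calc(10, 2) -> calc(2, 0) -> 2

Answer: 2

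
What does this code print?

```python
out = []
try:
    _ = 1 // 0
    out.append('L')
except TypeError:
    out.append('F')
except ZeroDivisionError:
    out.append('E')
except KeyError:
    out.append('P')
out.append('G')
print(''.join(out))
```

Execution trace: 'E' (except ZeroDivisionError) → 'G' (after the try/except). Output: EG

Answer: EG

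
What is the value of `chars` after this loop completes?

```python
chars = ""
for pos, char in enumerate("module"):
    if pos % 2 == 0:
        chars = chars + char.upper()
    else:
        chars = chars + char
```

Uppercase even positions in 'module'
`chars` takes the values: "" → "M" → "Mo" → "MoD" → "MoDu" → "MoDuL" → "MoDuLe"

Answer: "MoDuLe"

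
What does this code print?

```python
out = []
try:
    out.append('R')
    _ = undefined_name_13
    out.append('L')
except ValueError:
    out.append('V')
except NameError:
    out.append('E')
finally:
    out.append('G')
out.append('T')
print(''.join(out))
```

Execution trace: 'R' (try body) → 'E' (except NameError) → 'G' (finally) → 'T' (after the try/except). Output: REGT

Answer: REGT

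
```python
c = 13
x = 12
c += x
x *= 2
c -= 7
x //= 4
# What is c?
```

Trace:
`c = 13` → c = 13
`x = 12` → x = 12
`c += x` → c = 25
`x *= 2` → x = 24
`c -= 7` → c = 18
`x //= 4` → x = 6
So c = 18

Answer: 18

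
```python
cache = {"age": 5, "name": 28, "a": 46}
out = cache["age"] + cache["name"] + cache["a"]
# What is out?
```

Trace:
`cache = {"age": 5, "name": 28, "a": 46}` → cache = {'age': 5, 'name': 28, 'a': 46}
`out = cache["age"] + cache["name"] + cache["a"]` → out = 79
So out = 79

Answer: 79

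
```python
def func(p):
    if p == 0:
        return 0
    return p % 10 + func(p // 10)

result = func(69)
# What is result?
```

Sum of digits of 69: 9 + 6 = 15

Answer: 15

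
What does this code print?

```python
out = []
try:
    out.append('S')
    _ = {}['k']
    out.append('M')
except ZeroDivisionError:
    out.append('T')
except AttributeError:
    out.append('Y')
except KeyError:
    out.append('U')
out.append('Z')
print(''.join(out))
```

Execution trace: 'S' (try body) → 'U' (except KeyError) → 'Z' (after the try/except). Output: SUZ

Answer: SUZ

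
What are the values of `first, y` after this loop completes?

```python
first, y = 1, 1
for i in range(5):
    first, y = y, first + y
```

Fibonacci: after 5 iterations
`first, y` takes the values: (1, 1) → (1, 2) → (2, 3) → (3, 5) → (5, 8) → (8, 13)

Answer: 8, 13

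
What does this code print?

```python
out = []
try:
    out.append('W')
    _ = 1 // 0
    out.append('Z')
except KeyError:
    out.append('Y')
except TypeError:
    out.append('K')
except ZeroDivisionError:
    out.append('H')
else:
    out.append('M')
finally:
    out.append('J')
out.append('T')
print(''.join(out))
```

Execution trace: 'W' (try body) → 'H' (except ZeroDivisionError) → 'J' (finally) → 'T' (after the try/except). Output: WHJT

Answer: WHJT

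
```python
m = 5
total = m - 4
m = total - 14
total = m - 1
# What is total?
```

Trace:
`m = 5` → m = 5
`total = m - 4` → total = 1
`m = total - 14` → m = -13
`total = m - 1` → total = -14
So total = -14

Answer: -14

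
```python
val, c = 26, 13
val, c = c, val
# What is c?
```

Trace:
`val, c = 26, 13` → val = 26; c = 13
`val, c = c, val` → val = 13; c = 26
So c = 26

Answer: 26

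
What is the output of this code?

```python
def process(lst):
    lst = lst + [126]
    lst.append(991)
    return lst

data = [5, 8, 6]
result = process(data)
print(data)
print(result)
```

Key concept: rebinding parameter vs mutation.
Step by step:
`data = [5, 8, 6]` → data = [5, 8, 6]
`result = process(data)` → result = [5, 8, 6, 126, 991]
`print(data)` → prints [5, 8, 6]
`print(result)` → prints [5, 8, 6, 126, 991]

Answer:
[5, 8, 6]
[5, 8, 6, 126, 991]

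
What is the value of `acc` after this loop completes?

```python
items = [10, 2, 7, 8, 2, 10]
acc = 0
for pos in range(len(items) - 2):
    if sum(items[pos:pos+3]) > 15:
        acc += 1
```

Count windows with sum > 15
`acc` takes the values: 0 → 1 → 2 → 3 → 4

Answer: 4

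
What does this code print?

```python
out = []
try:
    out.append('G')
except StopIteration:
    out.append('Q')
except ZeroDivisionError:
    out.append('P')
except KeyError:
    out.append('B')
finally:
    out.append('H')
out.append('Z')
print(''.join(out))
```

Execution trace: 'G' (try body, no exception) → 'H' (finally) → 'Z' (after the try/except). Output: GHZ

Answer: GHZ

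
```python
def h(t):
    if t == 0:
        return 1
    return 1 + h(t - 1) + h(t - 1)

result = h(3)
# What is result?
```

h(t) = 1 + 2·h(t-1), h(0)=1. Closed form: (1+1)·2^3 - 1 = 15.

Answer: 15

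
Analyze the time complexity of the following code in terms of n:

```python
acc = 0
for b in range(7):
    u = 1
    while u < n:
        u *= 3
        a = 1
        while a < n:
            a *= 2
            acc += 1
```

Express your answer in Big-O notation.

Each loop level contributes: 1 × log n × log n. Multiplying the contributions gives O(log² n).

Answer: O(log² n)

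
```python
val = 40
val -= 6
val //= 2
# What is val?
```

Trace:
`val = 40` → val = 40
`val -= 6` → val = 34
`val //= 2` → val = 17
So val = 17

Answer: 17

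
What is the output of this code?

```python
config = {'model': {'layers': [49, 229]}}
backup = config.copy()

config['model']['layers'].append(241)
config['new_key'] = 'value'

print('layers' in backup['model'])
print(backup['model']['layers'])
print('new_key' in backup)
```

Key concept: shallow copy gotcha with nested dict.
Step by step:
`config = {'model': {'layers': [49, 229]}}` → config = {'model': {'layers': [49, 229]}}
`backup = config.copy()` → backup = {'model': {'layers': [49, 229]}}
`config['model']['layers'].append(241)` → config = {'model': {'layers': [49, 229, 241]}}; backup = {'model': {'layers': [49, 229, 241]}}
`config['new_key'] = 'value'` → config = {'model': {'layers': [49, 229, 241]}, 'new_key': 'value'}
`print('layers' in backup['model'])` → prints True
`print(backup['model']['layers'])` → prints [49, 229, 241]
`print('new_key' in backup)` → prints False

Answer:
True
[49, 229, 241]
False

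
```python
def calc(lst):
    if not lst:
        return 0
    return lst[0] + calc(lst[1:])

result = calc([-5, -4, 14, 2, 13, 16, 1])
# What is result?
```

(-5) + (-4) + 14 + 2 + 13 + 16 + 1 + 0 = 37

Answer: 37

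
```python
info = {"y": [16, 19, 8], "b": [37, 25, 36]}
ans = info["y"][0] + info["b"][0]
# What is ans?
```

Trace:
`info = {"y": [16, 19, 8], "b": [37, 25, 36]}` → info = {'y': [16, 19, 8], 'b': [37, 25, 36]}
`ans = info["y"][0] + info["b"][0]` → ans = 53
So ans = 53

Answer: 53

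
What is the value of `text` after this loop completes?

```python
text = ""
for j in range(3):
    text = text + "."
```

Repeat '.' 3 times
`text` takes the values: "" → "." → ".." → "..."

Answer: "..."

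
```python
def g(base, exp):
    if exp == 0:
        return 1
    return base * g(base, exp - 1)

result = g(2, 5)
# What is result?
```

g(2, 5) = 2 * 2 * 2 * 2 * 2 = 32

Answer: 32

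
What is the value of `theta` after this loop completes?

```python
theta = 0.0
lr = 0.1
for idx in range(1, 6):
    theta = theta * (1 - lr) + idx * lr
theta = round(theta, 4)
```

Moving average with lr=0.1
`theta` takes the values: 0.0 → 0.1 → 0.29 → 0.561 → 0.9049 → 1.31441 → 1.3144

Answer: 1.3144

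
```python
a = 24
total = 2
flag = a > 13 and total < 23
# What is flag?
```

Trace:
`a = 24` → a = 24
`total = 2` → total = 2
`flag = a > 13 and total < 23` → flag = True
So flag = True

Answer: True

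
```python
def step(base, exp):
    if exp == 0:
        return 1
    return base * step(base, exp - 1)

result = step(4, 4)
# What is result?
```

step(4, 4) = 4 * 4 * 4 * 4 = 256

Answer: 256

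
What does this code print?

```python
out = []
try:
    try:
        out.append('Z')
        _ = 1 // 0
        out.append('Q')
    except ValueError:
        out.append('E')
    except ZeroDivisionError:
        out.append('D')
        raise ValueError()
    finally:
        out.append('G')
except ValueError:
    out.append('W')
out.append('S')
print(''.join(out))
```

Execution trace: 'Z' (inner try body) → 'D' (inner except ZeroDivisionError) → 'G' (inner finally) → 'W' (outer except ValueError) → 'S' (after the try/except). Output: ZDGWS

Answer: ZDGWS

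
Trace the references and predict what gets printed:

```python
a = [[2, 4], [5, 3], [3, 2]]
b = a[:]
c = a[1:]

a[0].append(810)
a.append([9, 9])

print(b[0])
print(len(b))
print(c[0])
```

Key concept: slice with nested mutation.
Step by step:
`a = [[2, 4], [5, 3], [3, 2]]` → a = [[2, 4], [5, 3], [3, 2]]
`b = a[:]` → b = [[2, 4], [5, 3], [3, 2]]
`c = a[1:]` → c = [[5, 3], [3, 2]]
`a[0].append(810)` → a = [[2, 4, 810], [5, 3], [3, 2]]; b = [[2, 4, 810], [5, 3], [3, 2]]
`a.append([9, 9])` → a = [[2, 4, 810], [5, 3], [3, 2], [9, 9]]
`print(b[0])` → prints [2, 4, 810]
`print(len(b))` → prints 3
`print(c[0])` → prints [5, 3]

Answer:
[2, 4, 810]
3
[5, 3]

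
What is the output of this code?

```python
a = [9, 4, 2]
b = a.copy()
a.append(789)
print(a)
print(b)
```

Key concept: list.copy() creates independent copy.
Step by step:
`a = [9, 4, 2]` → a = [9, 4, 2]
`b = a.copy()` → b = [9, 4, 2]
`a.append(789)` → a = [9, 4, 2, 789]
`print(a)` → prints [9, 4, 2, 789]
`print(b)` → prints [9, 4, 2]

Answer:
[9, 4, 2, 789]
[9, 4, 2]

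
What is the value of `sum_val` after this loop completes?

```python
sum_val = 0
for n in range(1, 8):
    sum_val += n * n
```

Sum of squares 1² to 7² = 140
`sum_val` takes the values: 0 → 1 → 5 → 14 → 30 → 55 → 91 → 140

Answer: 140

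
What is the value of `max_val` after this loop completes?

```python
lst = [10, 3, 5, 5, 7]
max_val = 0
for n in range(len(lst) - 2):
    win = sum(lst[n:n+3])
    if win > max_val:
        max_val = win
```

Max sum of 3-element window in [10, 3, 5, 5, 7]
`max_val` takes the values: 0 → 18

Answer: 18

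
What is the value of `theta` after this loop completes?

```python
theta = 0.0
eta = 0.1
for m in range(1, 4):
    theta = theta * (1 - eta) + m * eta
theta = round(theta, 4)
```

Moving average with lr=0.1
`theta` takes the values: 0.0 → 0.1 → 0.29 → 0.561

Answer: 0.561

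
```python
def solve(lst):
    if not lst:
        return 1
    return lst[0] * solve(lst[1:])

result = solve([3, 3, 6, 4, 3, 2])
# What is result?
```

Product over [3, 3, 6, 4, 3, 2] = 3 * 3 * 6 * 4 * 3 * 2 = 1296

Answer: 1296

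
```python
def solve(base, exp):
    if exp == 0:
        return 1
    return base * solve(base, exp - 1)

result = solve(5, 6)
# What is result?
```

solve(5, 6) = 5 * 5 * 5 * 5 * 5 * 5 = 15625

Answer: 15625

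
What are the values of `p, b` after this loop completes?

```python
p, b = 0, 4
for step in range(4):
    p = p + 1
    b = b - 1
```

p goes 0→4, b goes 4→0
`p, b` takes the values: (0, 4) → (1, 4) → (1, 3) → (2, 3) → (2, 2) → (3, 2) → (3, 1) → (4, 1) → (4, 0)

Answer: 4, 0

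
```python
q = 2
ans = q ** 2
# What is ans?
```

Trace:
`q = 2` → q = 2
`ans = q ** 2` → ans = 4
So ans = 4

Answer: 4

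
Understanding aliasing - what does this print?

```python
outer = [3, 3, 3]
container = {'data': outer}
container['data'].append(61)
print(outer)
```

Key concept: dict holds reference to list.
Step by step:
`outer = [3, 3, 3]` → outer = [3, 3, 3]
`container = {'data': outer}` → container = {'data': [3, 3, 3]}
`container['data'].append(61)` → outer = [3, 3, 3, 61]; container = {'data': [3, 3, 3, 61]}
`print(outer)` → prints [3, 3, 3, 61]

Answer: [3, 3, 3, 61]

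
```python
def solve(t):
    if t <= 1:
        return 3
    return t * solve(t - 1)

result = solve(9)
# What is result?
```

solve(9) = 9 * 8 * 7 * 6 * 5 * 4 * 3 * 2 * 3 = 1088640

Answer: 1088640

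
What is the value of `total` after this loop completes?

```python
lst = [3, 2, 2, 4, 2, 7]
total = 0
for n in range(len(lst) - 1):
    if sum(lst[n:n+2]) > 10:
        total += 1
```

Count windows with sum > 10
`total` takes the values: 0

Answer: 0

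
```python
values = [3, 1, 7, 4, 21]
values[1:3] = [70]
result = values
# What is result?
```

Trace:
`values = [3, 1, 7, 4, 21]` → values = [3, 1, 7, 4, 21]
`values[1:3] = [70]` → values = [3, 70, 4, 21]
`result = values` → result = [3, 70, 4, 21]
So result = [3, 70, 4, 21]

Answer: [3, 70, 4, 21]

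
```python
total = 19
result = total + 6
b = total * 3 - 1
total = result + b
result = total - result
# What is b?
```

Trace:
`total = 19` → total = 19
`result = total + 6` → result = 25
`b = total * 3 - 1` → b = 56
`total = result + b` → total = 81
`result = total - result` → result = 56
So b = 56

Answer: 56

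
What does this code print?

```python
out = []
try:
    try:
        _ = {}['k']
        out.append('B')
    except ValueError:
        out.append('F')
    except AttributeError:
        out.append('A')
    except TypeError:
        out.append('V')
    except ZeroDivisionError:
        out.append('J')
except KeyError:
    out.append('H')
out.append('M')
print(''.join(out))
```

Execution trace: 'H' (outer except KeyError) → 'M' (after the try/except). Output: HM

Answer: HM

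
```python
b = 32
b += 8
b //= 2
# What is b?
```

Trace:
`b = 32` → b = 32
`b += 8` → b = 40
`b //= 2` → b = 20
So b = 20

Answer: 20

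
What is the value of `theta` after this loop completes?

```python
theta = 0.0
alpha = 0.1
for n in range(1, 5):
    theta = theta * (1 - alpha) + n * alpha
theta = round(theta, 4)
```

Moving average with lr=0.1
`theta` takes the values: 0.0 → 0.1 → 0.29 → 0.561 → 0.9049

Answer: 0.9049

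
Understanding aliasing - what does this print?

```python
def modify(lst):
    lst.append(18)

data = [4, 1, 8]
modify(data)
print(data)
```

Key concept: function modifies passed list.
Step by step:
`data = [4, 1, 8]` → data = [4, 1, 8]
`modify(data)` → data = [4, 1, 8, 18]
`print(data)` → prints [4, 1, 8, 18]

Answer: [4, 1, 8, 18]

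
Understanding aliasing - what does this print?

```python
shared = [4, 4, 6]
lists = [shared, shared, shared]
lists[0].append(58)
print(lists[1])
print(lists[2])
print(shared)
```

Key concept: list of same reference.
Step by step:
`shared = [4, 4, 6]` → shared = [4, 4, 6]
`lists = [shared, shared, shared]` → lists = [[4, 4, 6], [4, 4, 6], [4, 4, 6]]
`lists[0].append(58)` → shared = [4, 4, 6, 58]; lists = [[4, 4, 6, 58], [4, 4, 6, 58], [4, 4, 6, 58]]
`print(lists[1])` → prints [4, 4, 6, 58]
`print(lists[2])` → prints [4, 4, 6, 58]
`print(shared)` → prints [4, 4, 6, 58]

Answer:
[4, 4, 6, 58]
[4, 4, 6, 58]
[4, 4, 6, 58]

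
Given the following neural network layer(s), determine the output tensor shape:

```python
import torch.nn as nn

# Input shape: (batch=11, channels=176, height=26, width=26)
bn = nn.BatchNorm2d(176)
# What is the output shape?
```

Input: (11, 176, 26, 26) -> Output: (11, 176, 26, 26)

Answer: (11, 176, 26, 26)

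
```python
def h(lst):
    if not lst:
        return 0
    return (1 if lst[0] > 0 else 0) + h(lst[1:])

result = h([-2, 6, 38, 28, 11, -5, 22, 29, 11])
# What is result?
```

Count of positive elements in [-2, 6, 38, 28, 11, -5, 22, 29, 11] = 7

Answer: 7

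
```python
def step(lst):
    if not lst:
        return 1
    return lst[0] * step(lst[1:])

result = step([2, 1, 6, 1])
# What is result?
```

Product over [2, 1, 6, 1] = 2 * 1 * 6 * 1 = 12

Answer: 12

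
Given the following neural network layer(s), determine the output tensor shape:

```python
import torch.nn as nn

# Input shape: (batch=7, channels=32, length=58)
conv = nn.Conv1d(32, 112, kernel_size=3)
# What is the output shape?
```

Input: (7, 32, 58) -> Output: (7, 112, 56)

Answer: (7, 112, 56)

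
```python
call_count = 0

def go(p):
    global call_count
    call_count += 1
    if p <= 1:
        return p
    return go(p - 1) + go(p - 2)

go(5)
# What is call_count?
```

Calls(p) = 1 + Calls(p-1) + Calls(p-2); Calls(0)=Calls(1)=1. For p=5 this gives 15.

Answer: 15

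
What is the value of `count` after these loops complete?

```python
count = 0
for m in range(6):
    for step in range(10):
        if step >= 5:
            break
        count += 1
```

Inner breaks at 5, outer runs 6 times
`count` takes the values: 0 → 1 → 2 → 3 → 4 → 5 → 6 → 7 → 8 → 9 → 10 → 11 → 12 → 13 → 14 → 15 → 16 → 17 → 18 → 19 → 20 → 21 → 22 → 23 → 24 → 25 → 26 → 27 → 28 → 29 → 30

Answer: 30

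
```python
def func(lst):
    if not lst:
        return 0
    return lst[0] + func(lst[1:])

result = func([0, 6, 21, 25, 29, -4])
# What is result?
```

0 + 6 + 21 + 25 + 29 + (-4) + 0 = 77

Answer: 77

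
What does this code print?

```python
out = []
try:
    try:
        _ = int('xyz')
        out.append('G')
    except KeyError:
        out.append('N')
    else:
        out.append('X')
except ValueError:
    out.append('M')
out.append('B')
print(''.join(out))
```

Execution trace: 'M' (outer except ValueError) → 'B' (after the try/except). Output: MB

Answer: MB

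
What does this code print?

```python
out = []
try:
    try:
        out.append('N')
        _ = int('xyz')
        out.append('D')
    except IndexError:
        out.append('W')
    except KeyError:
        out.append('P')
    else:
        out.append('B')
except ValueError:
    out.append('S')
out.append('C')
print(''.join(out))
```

Execution trace: 'N' (try body) → 'S' (outer except ValueError) → 'C' (after the try/except). Output: NSC

Answer: NSC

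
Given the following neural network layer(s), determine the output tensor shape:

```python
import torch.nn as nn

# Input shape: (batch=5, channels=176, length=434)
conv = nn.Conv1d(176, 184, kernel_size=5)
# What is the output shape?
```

Input: (5, 176, 434) -> Output: (5, 184, 430)

Answer: (5, 184, 430)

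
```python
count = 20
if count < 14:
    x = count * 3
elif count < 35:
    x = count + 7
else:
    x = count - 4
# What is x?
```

Trace:
`count = 20` → count = 20
`if count < 14: ...` → count < 14 is False, count < 35 is True → x = 27
So x = 27

Answer: 27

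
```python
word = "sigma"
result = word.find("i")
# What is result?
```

Trace:
`word = "sigma"` → word = 'sigma'
`result = word.find("i")` → result = 1
So result = 1

Answer: 1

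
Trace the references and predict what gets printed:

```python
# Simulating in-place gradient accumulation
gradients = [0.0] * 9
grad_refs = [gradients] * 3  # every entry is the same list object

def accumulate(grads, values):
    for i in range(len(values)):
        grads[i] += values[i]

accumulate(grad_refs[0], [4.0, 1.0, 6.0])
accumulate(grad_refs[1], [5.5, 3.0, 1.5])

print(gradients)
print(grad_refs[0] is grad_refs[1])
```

Key concept: gradient accumulation aliasing.
Step by step:
`gradients = [0.0] * 9` → gradients = [0.0, 0.0, 0.0, 0.0, 0.0, 0.0, 0.0, 0.0, 0.0]
`grad_refs = [gradients] * 3` → grad_refs = [[0.0, 0.0, 0.0, 0.0, 0.0, 0.0, 0.0, 0.0, 0.0], [0.0, 0.0, 0.0, 0.0, 0.0, 0.0, 0.0, 0.0, 0.0], [0.0, 0.0, 0.0, 0.0, 0.0, 0.0, 0.0, 0.0, 0.0]]
`accumulate(grad_refs[0], [4.0, 1.0, 6.0])` → gradients = [4.0, 1.0, 6.0, 0.0, 0.0, 0.0, 0.0, 0.0, 0.0]; grad_refs = [[4.0, 1.0, 6.0, 0.0, 0.0, 0.0, 0.0, 0.0, 0.0], [4.0, 1.0, 6.0, 0.0, 0.0, 0.0, 0.0, 0.0, 0.0], [4.0, 1.0, 6.0, 0.0, 0.0, 0.0, 0.0, 0.0, 0.0]]
`accumulate(grad_refs[1], [5.5, 3.0, 1.5])` → gradients = [9.5, 4.0, 7.5, 0.0, 0.0, 0.0, 0.0, 0.0, 0.0]; grad_refs = [[9.5, 4.0, 7.5, 0.0, 0.0, 0.0, 0.0, 0.0, 0.0], [9.5, 4.0, 7.5, 0.0, 0.0, 0.0, 0.0, 0.0, 0.0], [9.5, 4.0, 7.5, 0.0, 0.0, 0.0, 0.0, 0.0, 0.0]]
`print(gradients)` → prints [9.5, 4.0, 7.5, 0.0, 0.0, 0.0, 0.0, 0.0, 0.0]
`print(grad_refs[0] is grad_refs[1])` → prints True

Answer:
[9.5, 4.0, 7.5, 0.0, 0.0, 0.0, 0.0, 0.0, 0.0]
True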